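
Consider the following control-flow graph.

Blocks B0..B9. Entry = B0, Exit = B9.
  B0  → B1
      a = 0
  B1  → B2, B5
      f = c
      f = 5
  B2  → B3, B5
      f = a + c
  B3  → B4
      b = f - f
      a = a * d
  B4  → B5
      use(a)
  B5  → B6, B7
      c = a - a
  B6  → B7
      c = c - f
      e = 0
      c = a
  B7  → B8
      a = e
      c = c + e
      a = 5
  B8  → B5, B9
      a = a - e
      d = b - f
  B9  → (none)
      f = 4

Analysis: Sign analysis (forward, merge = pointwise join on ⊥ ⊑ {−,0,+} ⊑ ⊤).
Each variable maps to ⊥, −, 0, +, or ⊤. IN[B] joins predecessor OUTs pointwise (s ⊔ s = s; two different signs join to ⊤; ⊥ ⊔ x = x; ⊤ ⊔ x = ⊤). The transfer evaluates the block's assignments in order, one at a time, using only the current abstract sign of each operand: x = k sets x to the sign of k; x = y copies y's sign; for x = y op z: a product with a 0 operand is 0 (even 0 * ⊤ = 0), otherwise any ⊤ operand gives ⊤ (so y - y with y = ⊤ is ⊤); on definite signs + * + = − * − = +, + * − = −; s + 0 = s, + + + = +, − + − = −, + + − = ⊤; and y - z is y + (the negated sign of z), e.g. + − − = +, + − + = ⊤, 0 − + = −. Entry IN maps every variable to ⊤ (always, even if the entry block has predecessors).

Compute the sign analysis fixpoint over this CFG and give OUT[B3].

Answer: {a: 0, b: ⊤, c: ⊤, d: ⊤, e: ⊤, f: ⊤}

Working:
Converged values:
  B0:  IN=(all ⊤)  OUT={a:0; rest ⊤}
  B1:  IN={a:0; rest ⊤}  OUT={a:0, f:+; rest ⊤}
  B2:  IN={a:0, f:+; rest ⊤}  OUT={a:0; rest ⊤}
  B3:  IN={a:0; rest ⊤}  OUT={a:0; rest ⊤}
  B4:  IN={a:0; rest ⊤}  OUT={a:0; rest ⊤}
  B5:  IN=(all ⊤)  OUT=(all ⊤)
  B6:  IN=(all ⊤)  OUT={e:0; rest ⊤}
  B7:  IN=(all ⊤)  OUT={a:+; rest ⊤}
  B8:  IN={a:+; rest ⊤}  OUT=(all ⊤)
  B9:  IN=(all ⊤)  OUT={f:+; rest ⊤}

Merge at B3: IN[B3] = OUT[B2] = {a: 0, b: ⊤, c: ⊤, d: ⊤, e: ⊤, f: ⊤}
Applying B3's transfer function to that IN value gives OUT[B3] (row B3 above).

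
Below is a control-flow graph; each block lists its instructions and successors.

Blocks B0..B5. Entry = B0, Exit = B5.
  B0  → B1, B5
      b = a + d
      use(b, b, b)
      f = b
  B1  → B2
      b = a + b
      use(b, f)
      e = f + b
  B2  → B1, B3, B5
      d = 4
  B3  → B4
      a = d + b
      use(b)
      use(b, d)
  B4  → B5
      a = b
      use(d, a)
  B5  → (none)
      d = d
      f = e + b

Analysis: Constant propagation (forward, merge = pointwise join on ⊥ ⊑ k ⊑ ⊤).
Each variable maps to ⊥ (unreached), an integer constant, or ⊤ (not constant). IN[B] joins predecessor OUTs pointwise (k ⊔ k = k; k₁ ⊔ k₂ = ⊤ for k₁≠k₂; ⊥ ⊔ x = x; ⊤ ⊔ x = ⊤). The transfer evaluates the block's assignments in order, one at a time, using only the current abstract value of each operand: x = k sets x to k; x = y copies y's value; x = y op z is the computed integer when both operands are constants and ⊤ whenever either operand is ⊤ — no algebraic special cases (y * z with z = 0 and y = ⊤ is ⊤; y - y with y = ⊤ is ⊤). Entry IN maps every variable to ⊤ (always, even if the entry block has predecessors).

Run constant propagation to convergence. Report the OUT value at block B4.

Per-block solution:
  B0:   IN=(all ⊤)   OUT=(all ⊤)
  B1:   IN=(all ⊤)   OUT=(all ⊤)
  B2:   IN=(all ⊤)   OUT={d:4; rest ⊤}
  B3:   IN={d:4; rest ⊤}   OUT={d:4; rest ⊤}
  B4:   IN={d:4; rest ⊤}   OUT={d:4; rest ⊤}
  B5:   IN=(all ⊤)   OUT=(all ⊤)

Merge at B4: IN[B4] = OUT[B3] = {a: ⊤, b: ⊤, c: ⊤, d: 4, e: ⊤, f: ⊤}
Applying B4's transfer function to that IN value gives OUT[B4] (row B4 above).

Answer: {a: ⊤, b: ⊤, c: ⊤, d: 4, e: ⊤, f: ⊤}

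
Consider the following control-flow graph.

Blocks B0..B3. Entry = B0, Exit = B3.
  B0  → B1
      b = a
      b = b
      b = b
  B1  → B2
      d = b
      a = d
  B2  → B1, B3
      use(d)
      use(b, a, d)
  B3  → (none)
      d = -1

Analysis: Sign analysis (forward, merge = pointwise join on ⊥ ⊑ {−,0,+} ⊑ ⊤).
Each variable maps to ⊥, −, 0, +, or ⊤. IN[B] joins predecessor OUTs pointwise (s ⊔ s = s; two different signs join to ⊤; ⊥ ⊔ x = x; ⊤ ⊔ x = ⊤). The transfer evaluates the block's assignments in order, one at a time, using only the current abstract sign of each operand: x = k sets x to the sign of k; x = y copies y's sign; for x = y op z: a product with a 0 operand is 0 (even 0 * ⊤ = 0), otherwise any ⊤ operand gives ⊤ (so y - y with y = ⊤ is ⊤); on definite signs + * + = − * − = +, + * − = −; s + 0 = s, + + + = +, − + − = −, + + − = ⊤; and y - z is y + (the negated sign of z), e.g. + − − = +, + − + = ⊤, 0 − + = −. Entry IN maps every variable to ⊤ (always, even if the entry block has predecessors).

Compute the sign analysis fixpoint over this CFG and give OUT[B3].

Answer: {a: ⊤, b: ⊤, c: ⊤, d: -, e: ⊤, f: ⊤}

Derivation:
Per-block solution:
  B0:  IN=(all ⊤)  OUT=(all ⊤)
  B1:  IN=(all ⊤)  OUT=(all ⊤)
  B2:  IN=(all ⊤)  OUT=(all ⊤)
  B3:  IN=(all ⊤)  OUT={d:-; rest ⊤}

Merge at B3: IN[B3] = OUT[B2] = {a: ⊤, b: ⊤, c: ⊤, d: ⊤, e: ⊤, f: ⊤}
Applying B3's transfer function to that IN value gives OUT[B3] (row B3 above).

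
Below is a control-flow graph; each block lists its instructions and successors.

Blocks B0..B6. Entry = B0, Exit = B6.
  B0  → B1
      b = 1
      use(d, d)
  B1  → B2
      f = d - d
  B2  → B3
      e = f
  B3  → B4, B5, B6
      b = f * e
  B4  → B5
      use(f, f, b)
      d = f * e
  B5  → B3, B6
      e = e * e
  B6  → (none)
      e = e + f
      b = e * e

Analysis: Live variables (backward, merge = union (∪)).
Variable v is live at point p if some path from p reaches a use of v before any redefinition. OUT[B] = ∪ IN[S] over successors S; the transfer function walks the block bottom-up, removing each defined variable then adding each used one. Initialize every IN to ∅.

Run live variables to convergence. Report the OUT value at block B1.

Converged values:
  B0:   IN={d}   OUT={d}
  B1:   IN={d}   OUT={f}
  B2:   IN={f}   OUT={e, f}
  B3:   IN={e, f}   OUT={b, e, f}
  B4:   IN={b, e, f}   OUT={e, f}
  B5:   IN={e, f}   OUT={e, f}
  B6:   IN={e, f}   OUT={}

Merge at B1: OUT[B1] = IN[B2] = {f}

Answer: {f}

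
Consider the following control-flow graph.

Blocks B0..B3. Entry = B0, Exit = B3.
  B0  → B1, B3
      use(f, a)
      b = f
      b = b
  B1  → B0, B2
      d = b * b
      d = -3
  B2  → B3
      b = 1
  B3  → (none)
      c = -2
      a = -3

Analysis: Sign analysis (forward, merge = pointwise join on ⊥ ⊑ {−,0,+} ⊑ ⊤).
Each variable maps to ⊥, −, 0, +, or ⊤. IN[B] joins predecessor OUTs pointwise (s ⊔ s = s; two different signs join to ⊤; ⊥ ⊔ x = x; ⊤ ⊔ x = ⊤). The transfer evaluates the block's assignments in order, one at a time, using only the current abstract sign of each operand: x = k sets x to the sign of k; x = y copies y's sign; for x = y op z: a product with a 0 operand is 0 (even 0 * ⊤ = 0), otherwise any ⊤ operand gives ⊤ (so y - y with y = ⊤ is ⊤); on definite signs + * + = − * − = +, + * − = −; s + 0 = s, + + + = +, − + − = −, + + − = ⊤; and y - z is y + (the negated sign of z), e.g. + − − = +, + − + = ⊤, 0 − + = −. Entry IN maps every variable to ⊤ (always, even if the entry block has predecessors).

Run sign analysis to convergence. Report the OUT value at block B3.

Answer: {a: -, b: ⊤, c: -, d: ⊤, e: ⊤, f: ⊤}

Working:
Per-block solution:
  B0:  IN=(all ⊤)  OUT=(all ⊤)
  B1:  IN=(all ⊤)  OUT={d:-; rest ⊤}
  B2:  IN={d:-; rest ⊤}  OUT={b:+, d:-; rest ⊤}
  B3:  IN=(all ⊤)  OUT={a:-, c:-; rest ⊤}

Merge at B3: IN[B3] = OUT[B0] ⊔ OUT[B2] = {a: ⊤, b: ⊤, c: ⊤, d: ⊤, e: ⊤, f: ⊤}
Applying B3's transfer function to that IN value gives OUT[B3] (row B3 above).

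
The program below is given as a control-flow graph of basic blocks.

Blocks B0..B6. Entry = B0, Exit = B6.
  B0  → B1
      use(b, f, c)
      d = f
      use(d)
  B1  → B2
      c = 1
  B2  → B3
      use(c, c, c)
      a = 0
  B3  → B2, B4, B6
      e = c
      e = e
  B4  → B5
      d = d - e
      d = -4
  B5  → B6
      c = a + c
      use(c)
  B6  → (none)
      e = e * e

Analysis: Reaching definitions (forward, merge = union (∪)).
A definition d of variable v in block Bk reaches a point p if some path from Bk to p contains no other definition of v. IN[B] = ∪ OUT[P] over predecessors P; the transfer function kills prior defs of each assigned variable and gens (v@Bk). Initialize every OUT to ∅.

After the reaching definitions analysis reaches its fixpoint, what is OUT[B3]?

Per-block solution:
  B0:  IN={}  OUT={d@B0}
  B1:  IN={d@B0}  OUT={c@B1, d@B0}
  B2:  IN={a@B2, c@B1, d@B0, e@B3}  OUT={a@B2, c@B1, d@B0, e@B3}
  B3:  IN={a@B2, c@B1, d@B0, e@B3}  OUT={a@B2, c@B1, d@B0, e@B3}
  B4:  IN={a@B2, c@B1, d@B0, e@B3}  OUT={a@B2, c@B1, d@B4, e@B3}
  B5:  IN={a@B2, c@B1, d@B4, e@B3}  OUT={a@B2, c@B5, d@B4, e@B3}
  B6:  IN={a@B2, c@B1, c@B5, d@B0, d@B4, e@B3}  OUT={a@B2, c@B1, c@B5, d@B0, d@B4, e@B6}

Merge at B3: IN[B3] = OUT[B2] = {a@B2, c@B1, d@B0, e@B3}
Applying B3's transfer function to that IN value gives OUT[B3] (row B3 above).

Answer: {a@B2, c@B1, d@B0, e@B3}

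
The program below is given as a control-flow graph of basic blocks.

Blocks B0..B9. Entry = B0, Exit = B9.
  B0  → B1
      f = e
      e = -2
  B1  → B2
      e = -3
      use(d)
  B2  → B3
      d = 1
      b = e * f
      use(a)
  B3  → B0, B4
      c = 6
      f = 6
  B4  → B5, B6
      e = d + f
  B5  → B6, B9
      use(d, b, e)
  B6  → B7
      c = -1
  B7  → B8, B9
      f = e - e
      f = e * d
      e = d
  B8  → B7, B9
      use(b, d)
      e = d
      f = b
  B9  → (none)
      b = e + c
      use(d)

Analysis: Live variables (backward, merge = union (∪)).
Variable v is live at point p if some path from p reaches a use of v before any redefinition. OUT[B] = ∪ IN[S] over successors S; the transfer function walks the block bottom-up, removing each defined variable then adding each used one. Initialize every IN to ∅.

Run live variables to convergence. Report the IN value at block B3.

Per-block solution:
  B0:   IN={a, d, e}   OUT={a, d, f}
  B1:   IN={a, d, f}   OUT={a, e, f}
  B2:   IN={a, e, f}   OUT={a, b, d, e}
  B3:   IN={a, b, d, e}   OUT={a, b, c, d, e, f}
  B4:   IN={b, c, d, f}   OUT={b, c, d, e}
  B5:   IN={b, c, d, e}   OUT={b, c, d, e}
  B6:   IN={b, d, e}   OUT={b, c, d, e}
  B7:   IN={b, c, d, e}   OUT={b, c, d, e}
  B8:   IN={b, c, d}   OUT={b, c, d, e}
  B9:   IN={c, d, e}   OUT={}

Merge at B3: OUT[B3] = IN[B0] ⊔ IN[B4] = {a, b, c, d, e, f}
Applying B3's transfer function to that OUT value gives IN[B3] (row B3 above).

Answer: {a, b, d, e}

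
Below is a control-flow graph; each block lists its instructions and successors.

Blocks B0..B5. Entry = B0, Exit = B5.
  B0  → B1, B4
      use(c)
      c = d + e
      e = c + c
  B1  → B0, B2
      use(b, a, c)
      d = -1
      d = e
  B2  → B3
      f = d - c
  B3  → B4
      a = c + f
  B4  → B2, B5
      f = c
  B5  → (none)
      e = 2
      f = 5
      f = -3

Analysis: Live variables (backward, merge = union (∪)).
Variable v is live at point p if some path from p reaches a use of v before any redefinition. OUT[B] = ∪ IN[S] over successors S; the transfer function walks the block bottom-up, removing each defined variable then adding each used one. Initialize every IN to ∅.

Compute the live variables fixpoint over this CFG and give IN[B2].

Converged values:
  B0: | IN={a, b, c, d, e} | OUT={a, b, c, d, e}
  B1: | IN={a, b, c, e} | OUT={a, b, c, d, e}
  B2: | IN={c, d} | OUT={c, d, f}
  B3: | IN={c, d, f} | OUT={c, d}
  B4: | IN={c, d} | OUT={c, d}
  B5: | IN={} | OUT={}

Merge at B2: OUT[B2] = IN[B3] = {c, d, f}
Applying B2's transfer function to that OUT value gives IN[B2] (row B2 above).

Answer: {c, d}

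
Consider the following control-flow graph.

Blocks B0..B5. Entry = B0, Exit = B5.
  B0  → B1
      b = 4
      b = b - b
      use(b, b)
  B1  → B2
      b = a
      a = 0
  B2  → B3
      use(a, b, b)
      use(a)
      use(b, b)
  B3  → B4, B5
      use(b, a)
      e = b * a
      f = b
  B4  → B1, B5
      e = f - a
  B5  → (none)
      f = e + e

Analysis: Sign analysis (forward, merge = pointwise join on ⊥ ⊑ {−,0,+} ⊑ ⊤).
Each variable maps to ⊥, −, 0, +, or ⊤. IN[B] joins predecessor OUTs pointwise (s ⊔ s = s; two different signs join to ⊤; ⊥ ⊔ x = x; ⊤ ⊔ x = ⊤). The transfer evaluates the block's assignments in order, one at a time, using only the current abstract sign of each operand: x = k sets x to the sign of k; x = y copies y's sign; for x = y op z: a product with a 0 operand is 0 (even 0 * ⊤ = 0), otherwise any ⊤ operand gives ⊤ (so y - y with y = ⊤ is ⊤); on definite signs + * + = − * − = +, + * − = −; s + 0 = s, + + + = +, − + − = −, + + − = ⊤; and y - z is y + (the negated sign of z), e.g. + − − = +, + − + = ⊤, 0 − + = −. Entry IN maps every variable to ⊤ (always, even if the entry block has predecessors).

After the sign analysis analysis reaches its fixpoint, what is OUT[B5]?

Answer: {a: 0, b: ⊤, c: ⊤, d: ⊤, e: ⊤, f: ⊤}

Derivation:
Converged values:
  B0: | IN=(all ⊤) | OUT=(all ⊤)
  B1: | IN=(all ⊤) | OUT={a:0; rest ⊤}
  B2: | IN={a:0; rest ⊤} | OUT={a:0; rest ⊤}
  B3: | IN={a:0; rest ⊤} | OUT={a:0, e:0; rest ⊤}
  B4: | IN={a:0, e:0; rest ⊤} | OUT={a:0; rest ⊤}
  B5: | IN={a:0; rest ⊤} | OUT={a:0; rest ⊤}

Merge at B5: IN[B5] = OUT[B3] ⊔ OUT[B4] = {a: 0, b: ⊤, c: ⊤, d: ⊤, e: ⊤, f: ⊤}
Applying B5's transfer function to that IN value gives OUT[B5] (row B5 above).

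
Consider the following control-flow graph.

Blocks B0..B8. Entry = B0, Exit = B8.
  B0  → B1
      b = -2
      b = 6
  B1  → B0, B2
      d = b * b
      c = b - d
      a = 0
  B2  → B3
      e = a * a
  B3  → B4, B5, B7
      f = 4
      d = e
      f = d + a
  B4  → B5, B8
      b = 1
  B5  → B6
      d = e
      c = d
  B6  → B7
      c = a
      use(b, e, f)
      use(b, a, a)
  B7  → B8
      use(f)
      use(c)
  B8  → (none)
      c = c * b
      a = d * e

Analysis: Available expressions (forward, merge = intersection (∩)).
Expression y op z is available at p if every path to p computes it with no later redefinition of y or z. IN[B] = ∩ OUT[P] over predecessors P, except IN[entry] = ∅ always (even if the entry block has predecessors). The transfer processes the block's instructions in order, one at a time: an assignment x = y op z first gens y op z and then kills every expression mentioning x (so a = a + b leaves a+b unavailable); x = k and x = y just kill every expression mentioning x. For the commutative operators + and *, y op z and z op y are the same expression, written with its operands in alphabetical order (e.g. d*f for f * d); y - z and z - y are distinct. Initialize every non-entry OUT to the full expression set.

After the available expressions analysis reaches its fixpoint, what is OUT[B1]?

Per-block solution:
  B0:   IN={}   OUT={}
  B1:   IN={}   OUT={b*b, b-d}
  B2:   IN={b*b, b-d}   OUT={a*a, b*b, b-d}
  B3:   IN={a*a, b*b, b-d}   OUT={a*a, a+d, b*b}
  B4:   IN={a*a, a+d, b*b}   OUT={a*a, a+d}
  B5:   IN={a*a, a+d}   OUT={a*a}
  B6:   IN={a*a}   OUT={a*a}
  B7:   IN={a*a}   OUT={a*a}
  B8:   IN={a*a}   OUT={d*e}

Merge at B1: IN[B1] = OUT[B0] = {}
Applying B1's transfer function to that IN value gives OUT[B1] (row B1 above).

Answer: {b*b, b-d}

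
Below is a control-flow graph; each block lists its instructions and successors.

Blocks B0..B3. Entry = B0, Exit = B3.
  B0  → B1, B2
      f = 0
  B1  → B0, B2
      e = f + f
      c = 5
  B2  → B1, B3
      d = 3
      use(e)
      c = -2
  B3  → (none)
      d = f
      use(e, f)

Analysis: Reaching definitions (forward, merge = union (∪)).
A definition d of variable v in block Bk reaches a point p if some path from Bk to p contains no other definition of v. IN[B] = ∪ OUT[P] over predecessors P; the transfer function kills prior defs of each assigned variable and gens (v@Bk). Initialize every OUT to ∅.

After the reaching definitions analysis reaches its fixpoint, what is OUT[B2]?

Answer: {c@B2, d@B2, e@B1, f@B0}

Trace:
Fixpoint table:
  B0: | IN={c@B1, d@B2, e@B1, f@B0} | OUT={c@B1, d@B2, e@B1, f@B0}
  B1: | IN={c@B1, c@B2, d@B2, e@B1, f@B0} | OUT={c@B1, d@B2, e@B1, f@B0}
  B2: | IN={c@B1, d@B2, e@B1, f@B0} | OUT={c@B2, d@B2, e@B1, f@B0}
  B3: | IN={c@B2, d@B2, e@B1, f@B0} | OUT={c@B2, d@B3, e@B1, f@B0}

Merge at B2: IN[B2] = OUT[B0] ⊔ OUT[B1] = {c@B1, d@B2, e@B1, f@B0}
Applying B2's transfer function to that IN value gives OUT[B2] (row B2 above).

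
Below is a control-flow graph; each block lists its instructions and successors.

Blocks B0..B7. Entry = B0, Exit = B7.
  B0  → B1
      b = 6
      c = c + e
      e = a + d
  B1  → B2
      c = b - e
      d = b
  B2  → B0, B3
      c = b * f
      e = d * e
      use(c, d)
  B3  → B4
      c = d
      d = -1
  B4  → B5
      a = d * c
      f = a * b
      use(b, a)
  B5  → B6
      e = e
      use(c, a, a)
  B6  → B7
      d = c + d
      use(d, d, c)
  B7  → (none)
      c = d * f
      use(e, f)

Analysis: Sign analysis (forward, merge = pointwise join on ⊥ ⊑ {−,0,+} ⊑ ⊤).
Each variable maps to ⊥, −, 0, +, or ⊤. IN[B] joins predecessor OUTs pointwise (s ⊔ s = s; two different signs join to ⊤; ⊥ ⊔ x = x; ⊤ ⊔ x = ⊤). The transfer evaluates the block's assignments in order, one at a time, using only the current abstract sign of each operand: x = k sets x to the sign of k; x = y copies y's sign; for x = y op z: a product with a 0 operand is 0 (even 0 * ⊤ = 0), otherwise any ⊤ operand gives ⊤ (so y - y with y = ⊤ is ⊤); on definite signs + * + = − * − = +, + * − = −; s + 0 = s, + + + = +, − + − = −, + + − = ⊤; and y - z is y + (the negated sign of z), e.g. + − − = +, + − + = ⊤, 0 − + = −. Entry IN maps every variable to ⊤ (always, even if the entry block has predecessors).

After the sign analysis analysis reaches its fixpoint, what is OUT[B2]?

Answer: {a: ⊤, b: +, c: ⊤, d: +, e: ⊤, f: ⊤}

Trace:
Converged values:
  B0: | IN=(all ⊤) | OUT={b:+; rest ⊤}
  B1: | IN={b:+; rest ⊤} | OUT={b:+, d:+; rest ⊤}
  B2: | IN={b:+, d:+; rest ⊤} | OUT={b:+, d:+; rest ⊤}
  B3: | IN={b:+, d:+; rest ⊤} | OUT={b:+, c:+, d:-; rest ⊤}
  B4: | IN={b:+, c:+, d:-; rest ⊤} | OUT={a:-, b:+, c:+, d:-, f:-; rest ⊤}
  B5: | IN={a:-, b:+, c:+, d:-, f:-; rest ⊤} | OUT={a:-, b:+, c:+, d:-, f:-; rest ⊤}
  B6: | IN={a:-, b:+, c:+, d:-, f:-; rest ⊤} | OUT={a:-, b:+, c:+, f:-; rest ⊤}
  B7: | IN={a:-, b:+, c:+, f:-; rest ⊤} | OUT={a:-, b:+, f:-; rest ⊤}

Merge at B2: IN[B2] = OUT[B1] = {a: ⊤, b: +, c: ⊤, d: +, e: ⊤, f: ⊤}
Applying B2's transfer function to that IN value gives OUT[B2] (row B2 above).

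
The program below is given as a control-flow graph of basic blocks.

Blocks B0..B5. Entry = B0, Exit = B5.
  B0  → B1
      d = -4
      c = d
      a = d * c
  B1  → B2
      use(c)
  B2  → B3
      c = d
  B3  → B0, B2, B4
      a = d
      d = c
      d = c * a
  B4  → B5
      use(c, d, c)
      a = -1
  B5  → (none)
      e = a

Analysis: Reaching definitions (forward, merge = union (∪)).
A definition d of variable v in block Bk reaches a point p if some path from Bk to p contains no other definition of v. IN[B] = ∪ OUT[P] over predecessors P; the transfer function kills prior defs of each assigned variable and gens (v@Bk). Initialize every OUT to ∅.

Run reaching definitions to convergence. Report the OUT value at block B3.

Answer: {a@B3, c@B2, d@B3}

Trace:
Converged values:
  B0:  IN={a@B3, c@B2, d@B3}  OUT={a@B0, c@B0, d@B0}
  B1:  IN={a@B0, c@B0, d@B0}  OUT={a@B0, c@B0, d@B0}
  B2:  IN={a@B0, a@B3, c@B0, c@B2, d@B0, d@B3}  OUT={a@B0, a@B3, c@B2, d@B0, d@B3}
  B3:  IN={a@B0, a@B3, c@B2, d@B0, d@B3}  OUT={a@B3, c@B2, d@B3}
  B4:  IN={a@B3, c@B2, d@B3}  OUT={a@B4, c@B2, d@B3}
  B5:  IN={a@B4, c@B2, d@B3}  OUT={a@B4, c@B2, d@B3, e@B5}

Merge at B3: IN[B3] = OUT[B2] = {a@B0, a@B3, c@B2, d@B0, d@B3}
Applying B3's transfer function to that IN value gives OUT[B3] (row B3 above).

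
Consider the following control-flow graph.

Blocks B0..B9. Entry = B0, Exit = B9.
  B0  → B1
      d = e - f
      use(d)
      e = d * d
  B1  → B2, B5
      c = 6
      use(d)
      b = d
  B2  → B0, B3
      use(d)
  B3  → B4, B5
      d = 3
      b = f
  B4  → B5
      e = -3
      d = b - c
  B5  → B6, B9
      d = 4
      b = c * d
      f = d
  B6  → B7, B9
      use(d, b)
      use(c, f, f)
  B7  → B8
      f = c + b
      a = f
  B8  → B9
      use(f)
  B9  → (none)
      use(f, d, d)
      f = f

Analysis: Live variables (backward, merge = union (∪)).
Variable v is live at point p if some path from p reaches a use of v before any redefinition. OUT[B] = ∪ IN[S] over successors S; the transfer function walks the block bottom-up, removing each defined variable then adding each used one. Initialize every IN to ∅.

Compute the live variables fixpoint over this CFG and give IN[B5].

Converged values:
  B0:  IN={e, f}  OUT={d, e, f}
  B1:  IN={d, e, f}  OUT={c, d, e, f}
  B2:  IN={c, d, e, f}  OUT={c, e, f}
  B3:  IN={c, f}  OUT={b, c}
  B4:  IN={b, c}  OUT={c}
  B5:  IN={c}  OUT={b, c, d, f}
  B6:  IN={b, c, d, f}  OUT={b, c, d, f}
  B7:  IN={b, c, d}  OUT={d, f}
  B8:  IN={d, f}  OUT={d, f}
  B9:  IN={d, f}  OUT={}

Merge at B5: OUT[B5] = IN[B6] ⊔ IN[B9] = {b, c, d, f}
Applying B5's transfer function to that OUT value gives IN[B5] (row B5 above).

Answer: {c}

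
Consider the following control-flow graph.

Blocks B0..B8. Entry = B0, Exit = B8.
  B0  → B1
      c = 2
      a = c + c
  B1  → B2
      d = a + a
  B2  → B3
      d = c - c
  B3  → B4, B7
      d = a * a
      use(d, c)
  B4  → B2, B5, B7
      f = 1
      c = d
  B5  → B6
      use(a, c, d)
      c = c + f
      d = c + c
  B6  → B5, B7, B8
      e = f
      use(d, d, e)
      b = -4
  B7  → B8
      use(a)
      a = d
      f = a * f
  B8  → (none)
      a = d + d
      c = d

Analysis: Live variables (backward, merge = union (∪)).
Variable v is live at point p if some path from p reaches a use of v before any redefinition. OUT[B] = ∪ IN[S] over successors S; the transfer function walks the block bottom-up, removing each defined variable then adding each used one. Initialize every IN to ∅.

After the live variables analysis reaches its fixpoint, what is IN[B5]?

Per-block solution:
  B0:   IN={f}   OUT={a, c, f}
  B1:   IN={a, c, f}   OUT={a, c, f}
  B2:   IN={a, c, f}   OUT={a, c, f}
  B3:   IN={a, c, f}   OUT={a, d, f}
  B4:   IN={a, d}   OUT={a, c, d, f}
  B5:   IN={a, c, d, f}   OUT={a, c, d, f}
  B6:   IN={a, c, d, f}   OUT={a, c, d, f}
  B7:   IN={a, d, f}   OUT={d}
  B8:   IN={d}   OUT={}

Merge at B5: OUT[B5] = IN[B6] = {a, c, d, f}
Applying B5's transfer function to that OUT value gives IN[B5] (row B5 above).

Answer: {a, c, d, f}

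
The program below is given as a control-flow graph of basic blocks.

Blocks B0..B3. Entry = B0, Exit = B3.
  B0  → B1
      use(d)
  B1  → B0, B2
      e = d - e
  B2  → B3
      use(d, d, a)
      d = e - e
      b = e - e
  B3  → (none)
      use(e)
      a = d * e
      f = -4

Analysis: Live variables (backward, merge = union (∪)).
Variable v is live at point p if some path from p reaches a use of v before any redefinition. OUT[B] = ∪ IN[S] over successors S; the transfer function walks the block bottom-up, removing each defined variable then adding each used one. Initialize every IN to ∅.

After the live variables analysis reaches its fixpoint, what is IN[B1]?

Fixpoint table:
  B0: | IN={a, d, e} | OUT={a, d, e}
  B1: | IN={a, d, e} | OUT={a, d, e}
  B2: | IN={a, d, e} | OUT={d, e}
  B3: | IN={d, e} | OUT={}

Merge at B1: OUT[B1] = IN[B0] ⊔ IN[B2] = {a, d, e}
Applying B1's transfer function to that OUT value gives IN[B1] (row B1 above).

Answer: {a, d, e}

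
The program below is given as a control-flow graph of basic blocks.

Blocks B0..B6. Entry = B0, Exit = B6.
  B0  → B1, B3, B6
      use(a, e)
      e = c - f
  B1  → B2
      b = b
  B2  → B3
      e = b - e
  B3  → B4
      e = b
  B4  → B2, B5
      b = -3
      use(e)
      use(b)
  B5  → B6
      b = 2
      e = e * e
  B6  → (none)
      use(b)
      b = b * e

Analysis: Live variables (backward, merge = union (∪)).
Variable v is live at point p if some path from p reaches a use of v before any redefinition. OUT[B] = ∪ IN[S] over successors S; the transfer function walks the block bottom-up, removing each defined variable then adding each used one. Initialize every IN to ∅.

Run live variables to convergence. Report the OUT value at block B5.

Fixpoint table:
  B0: | IN={a, b, c, e, f} | OUT={b, e}
  B1: | IN={b, e} | OUT={b, e}
  B2: | IN={b, e} | OUT={b}
  B3: | IN={b} | OUT={e}
  B4: | IN={e} | OUT={b, e}
  B5: | IN={e} | OUT={b, e}
  B6: | IN={b, e} | OUT={}

Merge at B5: OUT[B5] = IN[B6] = {b, e}

Answer: {b, e}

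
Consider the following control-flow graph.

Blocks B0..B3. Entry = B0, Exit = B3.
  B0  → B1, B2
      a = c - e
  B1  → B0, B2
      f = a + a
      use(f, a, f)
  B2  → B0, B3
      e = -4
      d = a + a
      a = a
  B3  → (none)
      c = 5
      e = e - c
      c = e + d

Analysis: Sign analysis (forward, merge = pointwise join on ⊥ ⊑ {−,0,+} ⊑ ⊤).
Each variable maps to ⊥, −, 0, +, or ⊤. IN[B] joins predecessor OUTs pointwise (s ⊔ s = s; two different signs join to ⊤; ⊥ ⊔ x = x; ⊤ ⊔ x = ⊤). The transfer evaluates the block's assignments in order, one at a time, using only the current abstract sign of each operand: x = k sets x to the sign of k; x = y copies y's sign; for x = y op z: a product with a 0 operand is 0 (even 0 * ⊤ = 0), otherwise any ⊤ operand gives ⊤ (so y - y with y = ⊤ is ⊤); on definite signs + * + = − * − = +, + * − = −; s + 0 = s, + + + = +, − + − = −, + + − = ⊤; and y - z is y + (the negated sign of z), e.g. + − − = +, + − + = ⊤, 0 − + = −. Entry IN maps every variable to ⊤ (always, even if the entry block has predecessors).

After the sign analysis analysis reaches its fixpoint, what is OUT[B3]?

Answer: {a: ⊤, b: ⊤, c: ⊤, d: ⊤, e: -, f: ⊤}

Derivation:
Converged values:
  B0:   IN=(all ⊤)   OUT=(all ⊤)
  B1:   IN=(all ⊤)   OUT=(all ⊤)
  B2:   IN=(all ⊤)   OUT={e:-; rest ⊤}
  B3:   IN={e:-; rest ⊤}   OUT={e:-; rest ⊤}

Merge at B3: IN[B3] = OUT[B2] = {a: ⊤, b: ⊤, c: ⊤, d: ⊤, e: -, f: ⊤}
Applying B3's transfer function to that IN value gives OUT[B3] (row B3 above).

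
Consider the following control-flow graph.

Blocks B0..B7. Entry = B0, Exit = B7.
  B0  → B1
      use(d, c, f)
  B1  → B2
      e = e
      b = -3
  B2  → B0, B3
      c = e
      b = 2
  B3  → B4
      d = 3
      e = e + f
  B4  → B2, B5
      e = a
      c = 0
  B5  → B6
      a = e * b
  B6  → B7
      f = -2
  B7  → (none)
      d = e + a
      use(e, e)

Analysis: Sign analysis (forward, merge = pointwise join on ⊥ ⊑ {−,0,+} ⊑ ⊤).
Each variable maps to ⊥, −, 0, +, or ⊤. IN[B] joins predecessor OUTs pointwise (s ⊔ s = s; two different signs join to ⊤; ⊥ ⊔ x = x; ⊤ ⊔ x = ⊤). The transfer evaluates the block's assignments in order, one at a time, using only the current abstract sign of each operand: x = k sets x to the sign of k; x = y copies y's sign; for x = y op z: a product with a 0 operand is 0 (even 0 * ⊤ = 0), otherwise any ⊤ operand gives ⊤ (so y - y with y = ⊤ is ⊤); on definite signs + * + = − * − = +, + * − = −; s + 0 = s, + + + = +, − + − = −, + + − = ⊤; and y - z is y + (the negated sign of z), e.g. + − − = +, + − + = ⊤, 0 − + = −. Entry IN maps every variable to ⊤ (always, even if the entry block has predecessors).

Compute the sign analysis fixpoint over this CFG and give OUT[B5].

Answer: {a: ⊤, b: +, c: 0, d: +, e: ⊤, f: ⊤}

Trace:
Fixpoint table:
  B0: | IN=(all ⊤) | OUT=(all ⊤)
  B1: | IN=(all ⊤) | OUT={b:-; rest ⊤}
  B2: | IN=(all ⊤) | OUT={b:+; rest ⊤}
  B3: | IN={b:+; rest ⊤} | OUT={b:+, d:+; rest ⊤}
  B4: | IN={b:+, d:+; rest ⊤} | OUT={b:+, c:0, d:+; rest ⊤}
  B5: | IN={b:+, c:0, d:+; rest ⊤} | OUT={b:+, c:0, d:+; rest ⊤}
  B6: | IN={b:+, c:0, d:+; rest ⊤} | OUT={b:+, c:0, d:+, f:-; rest ⊤}
  B7: | IN={b:+, c:0, d:+, f:-; rest ⊤} | OUT={b:+, c:0, f:-; rest ⊤}

Merge at B5: IN[B5] = OUT[B4] = {a: ⊤, b: +, c: 0, d: +, e: ⊤, f: ⊤}
Applying B5's transfer function to that IN value gives OUT[B5] (row B5 above).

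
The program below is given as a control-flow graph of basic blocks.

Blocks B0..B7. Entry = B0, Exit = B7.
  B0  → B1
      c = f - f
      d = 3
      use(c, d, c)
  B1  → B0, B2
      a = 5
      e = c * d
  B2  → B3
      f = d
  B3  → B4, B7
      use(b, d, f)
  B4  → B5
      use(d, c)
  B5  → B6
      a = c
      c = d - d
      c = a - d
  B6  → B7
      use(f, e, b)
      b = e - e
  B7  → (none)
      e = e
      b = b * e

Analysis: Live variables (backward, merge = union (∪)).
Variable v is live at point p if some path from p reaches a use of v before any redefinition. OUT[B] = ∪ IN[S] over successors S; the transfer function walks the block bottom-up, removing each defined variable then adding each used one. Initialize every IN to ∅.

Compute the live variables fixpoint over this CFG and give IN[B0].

Answer: {b, f}

Derivation:
Per-block solution:
  B0: | IN={b, f} | OUT={b, c, d, f}
  B1: | IN={b, c, d, f} | OUT={b, c, d, e, f}
  B2: | IN={b, c, d, e} | OUT={b, c, d, e, f}
  B3: | IN={b, c, d, e, f} | OUT={b, c, d, e, f}
  B4: | IN={b, c, d, e, f} | OUT={b, c, d, e, f}
  B5: | IN={b, c, d, e, f} | OUT={b, e, f}
  B6: | IN={b, e, f} | OUT={b, e}
  B7: | IN={b, e} | OUT={}

Merge at B0: OUT[B0] = IN[B1] = {b, c, d, f}
Applying B0's transfer function to that OUT value gives IN[B0] (row B0 above).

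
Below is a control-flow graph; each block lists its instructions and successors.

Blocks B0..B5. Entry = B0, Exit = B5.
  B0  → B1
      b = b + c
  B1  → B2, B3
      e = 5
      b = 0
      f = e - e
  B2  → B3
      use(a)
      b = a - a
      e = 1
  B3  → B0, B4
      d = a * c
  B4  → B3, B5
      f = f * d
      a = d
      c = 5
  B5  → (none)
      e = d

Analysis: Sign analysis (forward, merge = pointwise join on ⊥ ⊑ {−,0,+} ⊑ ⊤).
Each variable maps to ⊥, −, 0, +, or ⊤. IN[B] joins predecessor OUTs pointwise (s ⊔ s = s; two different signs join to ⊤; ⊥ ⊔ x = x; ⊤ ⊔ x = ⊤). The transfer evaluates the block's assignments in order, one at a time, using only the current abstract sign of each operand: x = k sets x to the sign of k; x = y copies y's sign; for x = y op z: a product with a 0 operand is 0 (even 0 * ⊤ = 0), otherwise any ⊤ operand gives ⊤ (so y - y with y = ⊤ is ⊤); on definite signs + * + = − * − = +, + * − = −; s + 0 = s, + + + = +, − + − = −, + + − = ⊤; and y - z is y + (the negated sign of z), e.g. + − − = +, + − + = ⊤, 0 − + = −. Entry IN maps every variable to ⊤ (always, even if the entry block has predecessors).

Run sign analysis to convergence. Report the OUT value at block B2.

Answer: {a: ⊤, b: ⊤, c: ⊤, d: ⊤, e: +, f: ⊤}

Derivation:
Fixpoint table:
  B0:  IN=(all ⊤)  OUT=(all ⊤)
  B1:  IN=(all ⊤)  OUT={b:0, e:+; rest ⊤}
  B2:  IN={b:0, e:+; rest ⊤}  OUT={e:+; rest ⊤}
  B3:  IN={e:+; rest ⊤}  OUT={e:+; rest ⊤}
  B4:  IN={e:+; rest ⊤}  OUT={c:+, e:+; rest ⊤}
  B5:  IN={c:+, e:+; rest ⊤}  OUT={c:+; rest ⊤}

Merge at B2: IN[B2] = OUT[B1] = {a: ⊤, b: 0, c: ⊤, d: ⊤, e: +, f: ⊤}
Applying B2's transfer function to that IN value gives OUT[B2] (row B2 above).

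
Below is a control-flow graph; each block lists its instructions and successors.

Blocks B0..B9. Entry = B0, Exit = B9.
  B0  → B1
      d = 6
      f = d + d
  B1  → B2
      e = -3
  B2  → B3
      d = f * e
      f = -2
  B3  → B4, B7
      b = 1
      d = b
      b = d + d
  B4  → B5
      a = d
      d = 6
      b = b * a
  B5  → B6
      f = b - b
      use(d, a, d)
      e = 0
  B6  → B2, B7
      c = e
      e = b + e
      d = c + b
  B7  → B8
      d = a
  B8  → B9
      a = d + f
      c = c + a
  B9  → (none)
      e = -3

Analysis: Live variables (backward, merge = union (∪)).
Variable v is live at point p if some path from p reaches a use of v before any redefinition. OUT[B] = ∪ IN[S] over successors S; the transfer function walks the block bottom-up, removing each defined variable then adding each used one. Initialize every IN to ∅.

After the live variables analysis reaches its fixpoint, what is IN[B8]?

Per-block solution:
  B0:   IN={a, c}   OUT={a, c, f}
  B1:   IN={a, c, f}   OUT={a, c, e, f}
  B2:   IN={a, c, e, f}   OUT={a, c, f}
  B3:   IN={a, c, f}   OUT={a, b, c, d, f}
  B4:   IN={b, d}   OUT={a, b, d}
  B5:   IN={a, b, d}   OUT={a, b, e, f}
  B6:   IN={a, b, e, f}   OUT={a, c, e, f}
  B7:   IN={a, c, f}   OUT={c, d, f}
  B8:   IN={c, d, f}   OUT={}
  B9:   IN={}   OUT={}

Merge at B8: OUT[B8] = IN[B9] = {}
Applying B8's transfer function to that OUT value gives IN[B8] (row B8 above).

Answer: {c, d, f}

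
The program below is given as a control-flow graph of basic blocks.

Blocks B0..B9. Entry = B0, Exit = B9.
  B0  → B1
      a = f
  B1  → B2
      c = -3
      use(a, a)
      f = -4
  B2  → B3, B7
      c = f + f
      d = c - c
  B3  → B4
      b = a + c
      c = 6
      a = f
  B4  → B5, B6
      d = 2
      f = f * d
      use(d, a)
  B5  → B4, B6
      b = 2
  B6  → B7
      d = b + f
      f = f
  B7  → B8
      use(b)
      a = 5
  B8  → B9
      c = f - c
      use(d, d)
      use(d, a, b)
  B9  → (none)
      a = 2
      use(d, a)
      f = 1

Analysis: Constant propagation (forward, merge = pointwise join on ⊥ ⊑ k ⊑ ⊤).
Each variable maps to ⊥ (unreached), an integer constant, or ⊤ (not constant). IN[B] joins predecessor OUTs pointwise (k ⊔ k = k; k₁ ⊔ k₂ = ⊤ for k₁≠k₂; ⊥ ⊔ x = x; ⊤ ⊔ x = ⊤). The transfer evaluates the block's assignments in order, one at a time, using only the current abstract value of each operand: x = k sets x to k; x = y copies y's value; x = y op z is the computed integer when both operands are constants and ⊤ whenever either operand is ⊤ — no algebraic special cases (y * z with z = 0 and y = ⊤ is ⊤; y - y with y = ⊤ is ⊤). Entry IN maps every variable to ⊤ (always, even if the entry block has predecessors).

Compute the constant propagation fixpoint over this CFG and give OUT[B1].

Answer: {a: ⊤, b: ⊤, c: -3, d: ⊤, e: ⊤, f: -4}

Trace:
Converged values:
  B0:   IN=(all ⊤)   OUT=(all ⊤)
  B1:   IN=(all ⊤)   OUT={c:-3, f:-4; rest ⊤}
  B2:   IN={c:-3, f:-4; rest ⊤}   OUT={c:-8, d:0, f:-4; rest ⊤}
  B3:   IN={c:-8, d:0, f:-4; rest ⊤}   OUT={a:-4, c:6, d:0, f:-4; rest ⊤}
  B4:   IN={a:-4, c:6; rest ⊤}   OUT={a:-4, c:6, d:2; rest ⊤}
  B5:   IN={a:-4, c:6, d:2; rest ⊤}   OUT={a:-4, b:2, c:6, d:2; rest ⊤}
  B6:   IN={a:-4, c:6, d:2; rest ⊤}   OUT={a:-4, c:6; rest ⊤}
  B7:   IN=(all ⊤)   OUT={a:5; rest ⊤}
  B8:   IN={a:5; rest ⊤}   OUT={a:5; rest ⊤}
  B9:   IN={a:5; rest ⊤}   OUT={a:2, f:1; rest ⊤}

Merge at B1: IN[B1] = OUT[B0] = {a: ⊤, b: ⊤, c: ⊤, d: ⊤, e: ⊤, f: ⊤}
Applying B1's transfer function to that IN value gives OUT[B1] (row B1 above).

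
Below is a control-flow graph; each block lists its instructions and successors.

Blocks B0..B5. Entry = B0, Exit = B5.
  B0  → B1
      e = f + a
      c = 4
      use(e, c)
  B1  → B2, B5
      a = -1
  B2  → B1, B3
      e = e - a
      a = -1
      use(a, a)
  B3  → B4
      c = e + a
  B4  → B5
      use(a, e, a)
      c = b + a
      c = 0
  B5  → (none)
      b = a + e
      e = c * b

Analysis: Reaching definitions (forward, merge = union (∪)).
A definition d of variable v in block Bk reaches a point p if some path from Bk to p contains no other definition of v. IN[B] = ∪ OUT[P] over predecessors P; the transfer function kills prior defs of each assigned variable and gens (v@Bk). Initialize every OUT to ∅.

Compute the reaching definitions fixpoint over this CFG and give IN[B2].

Answer: {a@B1, c@B0, e@B0, e@B2}

Trace:
Per-block solution:
  B0:  IN={}  OUT={c@B0, e@B0}
  B1:  IN={a@B2, c@B0, e@B0, e@B2}  OUT={a@B1, c@B0, e@B0, e@B2}
  B2:  IN={a@B1, c@B0, e@B0, e@B2}  OUT={a@B2, c@B0, e@B2}
  B3:  IN={a@B2, c@B0, e@B2}  OUT={a@B2, c@B3, e@B2}
  B4:  IN={a@B2, c@B3, e@B2}  OUT={a@B2, c@B4, e@B2}
  B5:  IN={a@B1, a@B2, c@B0, c@B4, e@B0, e@B2}  OUT={a@B1, a@B2, b@B5, c@B0, c@B4, e@B5}

Merge at B2: IN[B2] = OUT[B1] = {a@B1, c@B0, e@B0, e@B2}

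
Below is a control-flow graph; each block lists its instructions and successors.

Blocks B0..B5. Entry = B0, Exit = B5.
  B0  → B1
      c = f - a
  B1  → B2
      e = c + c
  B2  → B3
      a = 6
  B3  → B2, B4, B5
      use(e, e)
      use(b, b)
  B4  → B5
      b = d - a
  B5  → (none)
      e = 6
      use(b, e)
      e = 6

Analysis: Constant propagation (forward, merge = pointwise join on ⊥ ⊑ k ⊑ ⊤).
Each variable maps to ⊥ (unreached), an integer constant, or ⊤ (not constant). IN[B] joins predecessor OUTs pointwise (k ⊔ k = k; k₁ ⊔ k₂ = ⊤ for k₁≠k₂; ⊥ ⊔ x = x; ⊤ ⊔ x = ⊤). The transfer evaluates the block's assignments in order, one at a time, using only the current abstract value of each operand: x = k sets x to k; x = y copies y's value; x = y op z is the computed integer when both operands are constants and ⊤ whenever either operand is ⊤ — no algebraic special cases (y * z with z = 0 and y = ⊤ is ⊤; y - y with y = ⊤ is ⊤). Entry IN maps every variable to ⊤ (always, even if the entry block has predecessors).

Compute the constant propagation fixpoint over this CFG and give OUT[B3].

Per-block solution:
  B0:  IN=(all ⊤)  OUT=(all ⊤)
  B1:  IN=(all ⊤)  OUT=(all ⊤)
  B2:  IN=(all ⊤)  OUT={a:6; rest ⊤}
  B3:  IN={a:6; rest ⊤}  OUT={a:6; rest ⊤}
  B4:  IN={a:6; rest ⊤}  OUT={a:6; rest ⊤}
  B5:  IN={a:6; rest ⊤}  OUT={a:6, e:6; rest ⊤}

Merge at B3: IN[B3] = OUT[B2] = {a: 6, b: ⊤, c: ⊤, d: ⊤, e: ⊤, f: ⊤}
Applying B3's transfer function to that IN value gives OUT[B3] (row B3 above).

Answer: {a: 6, b: ⊤, c: ⊤, d: ⊤, e: ⊤, f: ⊤}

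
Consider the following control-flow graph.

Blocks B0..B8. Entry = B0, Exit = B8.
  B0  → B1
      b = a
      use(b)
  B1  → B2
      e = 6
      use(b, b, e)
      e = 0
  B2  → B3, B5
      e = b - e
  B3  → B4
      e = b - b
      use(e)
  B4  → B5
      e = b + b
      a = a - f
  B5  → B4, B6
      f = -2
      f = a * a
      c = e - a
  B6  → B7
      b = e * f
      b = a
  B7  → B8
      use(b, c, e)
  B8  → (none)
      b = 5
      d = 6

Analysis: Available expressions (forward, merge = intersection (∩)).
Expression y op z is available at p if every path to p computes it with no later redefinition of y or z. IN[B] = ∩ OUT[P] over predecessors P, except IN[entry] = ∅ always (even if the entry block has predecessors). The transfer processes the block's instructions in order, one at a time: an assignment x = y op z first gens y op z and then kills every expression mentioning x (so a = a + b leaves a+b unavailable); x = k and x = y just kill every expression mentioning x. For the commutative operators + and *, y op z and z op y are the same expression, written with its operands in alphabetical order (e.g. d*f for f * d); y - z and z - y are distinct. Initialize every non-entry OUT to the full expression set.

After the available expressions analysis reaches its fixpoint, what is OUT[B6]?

Answer: {a*a, e*f, e-a}

Derivation:
Per-block solution:
  B0:   IN={}   OUT={}
  B1:   IN={}   OUT={}
  B2:   IN={}   OUT={}
  B3:   IN={}   OUT={b-b}
  B4:   IN={}   OUT={b+b}
  B5:   IN={}   OUT={a*a, e-a}
  B6:   IN={a*a, e-a}   OUT={a*a, e*f, e-a}
  B7:   IN={a*a, e*f, e-a}   OUT={a*a, e*f, e-a}
  B8:   IN={a*a, e*f, e-a}   OUT={a*a, e*f, e-a}

Merge at B6: IN[B6] = OUT[B5] = {a*a, e-a}
Applying B6's transfer function to that IN value gives OUT[B6] (row B6 above).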